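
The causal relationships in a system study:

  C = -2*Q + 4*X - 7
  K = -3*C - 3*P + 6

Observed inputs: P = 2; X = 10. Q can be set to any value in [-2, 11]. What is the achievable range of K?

-111 to -33

Substituting into the C equation gives C = -2*Q + 33.
So K = 6*Q - 99.
Linear in Q, so extremes are at the endpoints: Q = -2 gives K = -111; Q = 11 gives K = -33.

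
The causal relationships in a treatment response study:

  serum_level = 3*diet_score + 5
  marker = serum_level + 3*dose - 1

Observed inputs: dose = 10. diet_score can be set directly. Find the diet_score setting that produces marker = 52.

Substituting into the marker equation gives marker = 3*diet_score + 34.
Solve 3*diet_score + 34 = 52: diet_score = (52 - 34) / 3 = 6.

diet_score = 6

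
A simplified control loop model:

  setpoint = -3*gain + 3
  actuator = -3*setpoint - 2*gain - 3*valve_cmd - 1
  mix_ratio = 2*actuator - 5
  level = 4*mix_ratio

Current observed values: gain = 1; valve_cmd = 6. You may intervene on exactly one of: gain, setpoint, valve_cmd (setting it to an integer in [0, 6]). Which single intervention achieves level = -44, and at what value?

Intervening on gain: level = 56*gain - 244. Reaching -44 requires gain = 25/7, not an integer.
Intervening on setpoint: level = -24*setpoint - 188. Reaching -44 requires setpoint = -6, outside [0, 6].
Intervening on valve_cmd: with other inputs at their observed values, level = -24*valve_cmd - 44. Solving for -44 gives valve_cmd = 0, within [0, 6].

set valve_cmd = 0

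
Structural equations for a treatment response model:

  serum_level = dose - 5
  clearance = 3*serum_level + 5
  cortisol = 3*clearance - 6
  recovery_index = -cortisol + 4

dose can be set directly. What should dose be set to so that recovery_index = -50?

dose = 10

Substituting into the clearance equation gives clearance = 3*dose - 10.
cortisol becomes 9*dose - 36.
Substituting into the recovery_index equation gives recovery_index = -9*dose + 40.
Solve -9*dose + 40 = -50: dose = (-50 - 40) / -9 = 10.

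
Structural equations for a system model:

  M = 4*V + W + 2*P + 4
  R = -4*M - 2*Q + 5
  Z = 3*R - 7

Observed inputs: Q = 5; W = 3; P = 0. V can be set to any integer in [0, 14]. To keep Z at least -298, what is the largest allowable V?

V = 4

Substituting into the M equation gives M = 4*V + 7.
Substituting into the R equation gives R = -16*V - 33.
Substituting into the Z equation gives Z = -48*V - 106.
Require -48*V - 106 ≥ -298, so V ≤ 4.
The largest integer in [0, 14] satisfying this is 4.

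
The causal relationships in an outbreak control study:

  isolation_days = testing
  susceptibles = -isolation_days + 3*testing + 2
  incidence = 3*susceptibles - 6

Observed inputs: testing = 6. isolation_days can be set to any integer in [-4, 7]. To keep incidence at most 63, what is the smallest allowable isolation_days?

isolation_days = -3

Intervening on isolation_days fixes its value directly, overriding its dependence on testing.
Substituting into the susceptibles equation gives susceptibles = -isolation_days + 20.
incidence becomes -3*isolation_days + 54.
Require -3*isolation_days + 54 ≤ 63, so isolation_days ≥ -3.
The smallest integer in [-4, 7] satisfying this is -3.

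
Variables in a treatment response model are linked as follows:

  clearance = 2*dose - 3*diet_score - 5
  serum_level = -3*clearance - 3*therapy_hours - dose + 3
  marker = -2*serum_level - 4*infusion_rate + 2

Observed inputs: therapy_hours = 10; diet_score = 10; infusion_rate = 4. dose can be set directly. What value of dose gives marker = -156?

Substituting into the clearance equation gives clearance = 2*dose - 35.
This gives serum_level = -7*dose + 78.
Substituting into the marker equation gives marker = 14*dose - 170.
Solve 14*dose - 170 = -156: dose = (-156 + 170) / 14 = 1.

dose = 1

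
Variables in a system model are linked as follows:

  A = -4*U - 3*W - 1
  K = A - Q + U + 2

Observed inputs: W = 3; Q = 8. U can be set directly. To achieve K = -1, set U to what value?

Substituting into the A equation gives A = -4*U - 10.
Substituting into the K equation gives K = -3*U - 16.
Solve -3*U - 16 = -1: U = (-1 + 16) / -3 = -5.

U = -5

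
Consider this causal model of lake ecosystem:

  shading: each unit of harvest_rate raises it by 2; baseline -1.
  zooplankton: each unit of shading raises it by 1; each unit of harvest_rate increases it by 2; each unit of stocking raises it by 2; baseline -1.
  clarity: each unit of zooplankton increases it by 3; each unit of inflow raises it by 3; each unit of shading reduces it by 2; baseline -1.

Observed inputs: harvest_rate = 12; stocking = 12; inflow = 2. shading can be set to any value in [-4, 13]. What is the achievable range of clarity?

142 to 159

Intervening on shading fixes its value directly, overriding its dependence on harvest_rate.
Substituting into the zooplankton equation gives zooplankton = shading + 47.
So clarity = shading + 146.
Linear in shading, so extremes are at the endpoints: shading = -4 gives clarity = 142; shading = 13 gives clarity = 159.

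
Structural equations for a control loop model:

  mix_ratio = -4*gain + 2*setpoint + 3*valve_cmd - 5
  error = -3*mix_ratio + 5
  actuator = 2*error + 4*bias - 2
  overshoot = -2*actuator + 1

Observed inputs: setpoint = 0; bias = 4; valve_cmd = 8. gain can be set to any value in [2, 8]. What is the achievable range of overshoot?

Substituting into the mix_ratio equation gives mix_ratio = -4*gain + 19.
This gives error = 12*gain - 52.
Substituting into the actuator equation gives actuator = 24*gain - 90.
overshoot becomes -48*gain + 181.
Linear in gain, so extremes are at the endpoints: gain = 2 gives overshoot = 85; gain = 8 gives overshoot = -203.

-203 to 85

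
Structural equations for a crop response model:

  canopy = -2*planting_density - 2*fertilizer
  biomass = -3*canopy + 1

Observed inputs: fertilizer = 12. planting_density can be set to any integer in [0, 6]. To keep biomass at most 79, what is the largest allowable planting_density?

planting_density = 1

Substituting into the canopy equation gives canopy = -2*planting_density - 24.
Substituting into the biomass equation gives biomass = 6*planting_density + 73.
Require 6*planting_density + 73 ≤ 79, so planting_density ≤ 1.
The largest integer in [0, 6] satisfying this is 1.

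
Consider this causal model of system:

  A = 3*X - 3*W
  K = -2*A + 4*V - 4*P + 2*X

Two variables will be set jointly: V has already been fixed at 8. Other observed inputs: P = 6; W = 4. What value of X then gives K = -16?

X = 12

With V held at 8:
Substituting into the A equation gives A = 3*X - 12.
K becomes -4*X + 32.
Solve -4*X + 32 = -16: X = (-16 - 32) / -4 = 12.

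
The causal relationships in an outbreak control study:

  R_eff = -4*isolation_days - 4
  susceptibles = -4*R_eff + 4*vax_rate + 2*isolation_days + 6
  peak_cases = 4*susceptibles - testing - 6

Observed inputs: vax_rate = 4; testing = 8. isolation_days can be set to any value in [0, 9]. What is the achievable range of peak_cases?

138 to 786

Substituting into the susceptibles equation gives susceptibles = 18*isolation_days + 38.
Substituting into the peak_cases equation gives peak_cases = 72*isolation_days + 138.
Linear in isolation_days, so extremes are at the endpoints: isolation_days = 0 gives peak_cases = 138; isolation_days = 9 gives peak_cases = 786.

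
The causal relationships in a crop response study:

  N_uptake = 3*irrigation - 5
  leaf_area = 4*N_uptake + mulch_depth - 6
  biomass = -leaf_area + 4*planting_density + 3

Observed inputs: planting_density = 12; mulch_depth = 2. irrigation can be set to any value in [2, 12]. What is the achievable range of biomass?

-69 to 51

Substituting into the leaf_area equation gives leaf_area = 12*irrigation - 24.
So biomass = -12*irrigation + 75.
Linear in irrigation, so extremes are at the endpoints: irrigation = 2 gives biomass = 51; irrigation = 12 gives biomass = -69.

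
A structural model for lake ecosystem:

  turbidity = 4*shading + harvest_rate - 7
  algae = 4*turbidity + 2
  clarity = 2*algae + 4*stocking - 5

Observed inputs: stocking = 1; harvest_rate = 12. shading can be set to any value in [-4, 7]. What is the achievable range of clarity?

-85 to 267

Substituting into the turbidity equation gives turbidity = 4*shading + 5.
algae becomes 16*shading + 22.
Substituting into the clarity equation gives clarity = 32*shading + 43.
Linear in shading, so extremes are at the endpoints: shading = -4 gives clarity = -85; shading = 7 gives clarity = 267.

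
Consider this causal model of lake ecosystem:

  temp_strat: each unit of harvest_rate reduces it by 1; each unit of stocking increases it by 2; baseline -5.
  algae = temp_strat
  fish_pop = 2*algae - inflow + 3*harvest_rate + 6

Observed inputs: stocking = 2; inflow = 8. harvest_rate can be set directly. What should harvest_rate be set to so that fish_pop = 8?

Substituting into the temp_strat equation gives temp_strat = -harvest_rate - 1.
Substituting into the algae equation gives algae = -harvest_rate - 1.
Substituting into the fish_pop equation gives fish_pop = harvest_rate - 4.
Solve harvest_rate - 4 = 8: harvest_rate = (8 + 4) / 1 = 12.

harvest_rate = 12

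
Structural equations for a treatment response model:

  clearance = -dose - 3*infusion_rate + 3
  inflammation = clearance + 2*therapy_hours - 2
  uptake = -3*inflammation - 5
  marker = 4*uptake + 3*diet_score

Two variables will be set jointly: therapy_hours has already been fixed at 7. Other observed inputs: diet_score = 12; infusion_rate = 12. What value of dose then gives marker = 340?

dose = 6

With therapy_hours held at 7:
Substituting into the clearance equation gives clearance = -dose - 33.
Substituting into the inflammation equation gives inflammation = -dose - 21.
This gives uptake = 3*dose + 58.
This gives marker = 12*dose + 268.
Solve 12*dose + 268 = 340: dose = (340 - 268) / 12 = 6.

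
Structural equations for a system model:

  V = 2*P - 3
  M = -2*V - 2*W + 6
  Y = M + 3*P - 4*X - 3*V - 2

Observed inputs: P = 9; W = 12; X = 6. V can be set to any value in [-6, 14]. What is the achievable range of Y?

-87 to 13

Intervening on V fixes its value directly, overriding its dependence on P.
Substituting into the M equation gives M = -2*V - 18.
Y becomes -5*V - 17.
Linear in V, so extremes are at the endpoints: V = -6 gives Y = 13; V = 14 gives Y = -87.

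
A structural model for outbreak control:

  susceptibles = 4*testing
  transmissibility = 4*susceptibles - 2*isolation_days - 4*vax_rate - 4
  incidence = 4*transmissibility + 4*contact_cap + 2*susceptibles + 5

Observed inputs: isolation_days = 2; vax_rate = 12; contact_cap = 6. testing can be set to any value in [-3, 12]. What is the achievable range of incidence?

Substituting into the transmissibility equation gives transmissibility = 16*testing - 56.
Substituting into the incidence equation gives incidence = 72*testing - 195.
Linear in testing, so extremes are at the endpoints: testing = -3 gives incidence = -411; testing = 12 gives incidence = 669.

-411 to 669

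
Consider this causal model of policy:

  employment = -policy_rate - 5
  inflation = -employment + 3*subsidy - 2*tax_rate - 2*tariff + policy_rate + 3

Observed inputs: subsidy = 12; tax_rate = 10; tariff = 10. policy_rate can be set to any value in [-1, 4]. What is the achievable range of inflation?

Substituting into the inflation equation gives inflation = 2*policy_rate + 4.
Linear in policy_rate, so extremes are at the endpoints: policy_rate = -1 gives inflation = 2; policy_rate = 4 gives inflation = 12.

2 to 12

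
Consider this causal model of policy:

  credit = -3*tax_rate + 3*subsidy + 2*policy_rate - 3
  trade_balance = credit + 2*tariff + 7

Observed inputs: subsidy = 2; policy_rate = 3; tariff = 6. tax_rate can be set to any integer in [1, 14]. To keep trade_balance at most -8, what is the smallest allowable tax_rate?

Substituting into the credit equation gives credit = -3*tax_rate + 9.
Substituting into the trade_balance equation gives trade_balance = -3*tax_rate + 28.
Require -3*tax_rate + 28 ≤ -8, so tax_rate ≥ 12.
The smallest integer in [1, 14] satisfying this is 12.

tax_rate = 12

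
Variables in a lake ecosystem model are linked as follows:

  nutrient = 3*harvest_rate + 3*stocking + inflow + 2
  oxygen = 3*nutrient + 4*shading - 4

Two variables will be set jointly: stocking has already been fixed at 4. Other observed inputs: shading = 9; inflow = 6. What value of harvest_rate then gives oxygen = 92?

With stocking held at 4:
Substituting into the nutrient equation gives nutrient = 3*harvest_rate + 20.
Substituting into the oxygen equation gives oxygen = 9*harvest_rate + 92.
Solve 9*harvest_rate + 92 = 92: harvest_rate = (92 - 92) / 9 = 0.

harvest_rate = 0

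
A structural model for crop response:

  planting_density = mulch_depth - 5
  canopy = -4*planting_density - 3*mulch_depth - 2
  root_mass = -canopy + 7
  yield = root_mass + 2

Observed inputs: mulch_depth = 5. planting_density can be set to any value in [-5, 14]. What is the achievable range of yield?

Intervening on planting_density fixes its value directly, overriding its dependence on mulch_depth.
Substituting into the canopy equation gives canopy = -4*planting_density - 17.
So root_mass = 4*planting_density + 24.
This gives yield = 4*planting_density + 26.
Linear in planting_density, so extremes are at the endpoints: planting_density = -5 gives yield = 6; planting_density = 14 gives yield = 82.

6 to 82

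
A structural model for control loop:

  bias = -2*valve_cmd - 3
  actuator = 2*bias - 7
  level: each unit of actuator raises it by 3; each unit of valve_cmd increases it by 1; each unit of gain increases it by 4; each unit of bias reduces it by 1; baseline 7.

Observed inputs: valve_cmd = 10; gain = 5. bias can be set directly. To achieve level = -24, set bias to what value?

Intervening on bias fixes its value directly, overriding its dependence on valve_cmd.
Substituting into the level equation gives level = 5*bias + 16.
Solve 5*bias + 16 = -24: bias = (-24 - 16) / 5 = -8.

bias = -8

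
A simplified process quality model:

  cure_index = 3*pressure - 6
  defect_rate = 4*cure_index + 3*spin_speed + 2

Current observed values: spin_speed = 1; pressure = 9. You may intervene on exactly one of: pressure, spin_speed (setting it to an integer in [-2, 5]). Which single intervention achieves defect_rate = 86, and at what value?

set spin_speed = 0

Intervening on pressure: defect_rate = 12*pressure - 19. Reaching 86 requires pressure = 35/4, not an integer.
Intervening on spin_speed: with other inputs at their observed values, defect_rate = 3*spin_speed + 86. Solving for 86 gives spin_speed = 0, within [-2, 5].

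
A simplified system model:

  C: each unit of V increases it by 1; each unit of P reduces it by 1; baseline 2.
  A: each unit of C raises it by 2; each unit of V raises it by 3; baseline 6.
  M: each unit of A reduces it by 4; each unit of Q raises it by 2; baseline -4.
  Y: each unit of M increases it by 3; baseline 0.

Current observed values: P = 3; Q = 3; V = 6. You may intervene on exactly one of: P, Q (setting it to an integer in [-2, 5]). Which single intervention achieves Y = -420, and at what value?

set Q = 0

Intervening on P: Y = 24*P - 474. Reaching -420 requires P = 9/4, not an integer.
Intervening on Q: with other inputs at their observed values, Y = 6*Q - 420. Solving for -420 gives Q = 0, within [-2, 5].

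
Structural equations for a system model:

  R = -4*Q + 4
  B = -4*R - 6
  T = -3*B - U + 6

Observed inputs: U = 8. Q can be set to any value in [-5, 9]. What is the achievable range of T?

-368 to 304

Substituting into the B equation gives B = 16*Q - 22.
So T = -48*Q + 64.
Linear in Q, so extremes are at the endpoints: Q = -5 gives T = 304; Q = 9 gives T = -368.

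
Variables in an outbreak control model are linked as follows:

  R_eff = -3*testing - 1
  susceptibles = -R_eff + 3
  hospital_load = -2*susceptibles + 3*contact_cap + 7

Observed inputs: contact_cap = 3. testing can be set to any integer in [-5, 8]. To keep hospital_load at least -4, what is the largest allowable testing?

Substituting into the susceptibles equation gives susceptibles = 3*testing + 4.
Substituting into the hospital_load equation gives hospital_load = -6*testing + 8.
Require -6*testing + 8 ≥ -4, so testing ≤ 2.
The largest integer in [-5, 8] satisfying this is 2.

testing = 2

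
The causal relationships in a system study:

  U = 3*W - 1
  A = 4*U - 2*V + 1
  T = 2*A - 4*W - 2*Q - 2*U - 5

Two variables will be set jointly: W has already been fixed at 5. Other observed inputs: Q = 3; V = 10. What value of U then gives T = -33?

U = 6

With W held at 5:
Intervening on U fixes its value directly, overriding its dependence on W.
Substituting into the A equation gives A = 4*U - 19.
This gives T = 6*U - 69.
Solve 6*U - 69 = -33: U = (-33 + 69) / 6 = 6.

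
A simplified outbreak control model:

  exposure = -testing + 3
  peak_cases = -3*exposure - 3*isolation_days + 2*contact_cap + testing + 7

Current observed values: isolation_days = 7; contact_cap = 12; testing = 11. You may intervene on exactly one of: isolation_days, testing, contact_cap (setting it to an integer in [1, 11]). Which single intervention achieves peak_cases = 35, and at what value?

set contact_cap = 7

Intervening on isolation_days: peak_cases = -3*isolation_days + 66. Reaching 35 requires isolation_days = 31/3, not an integer.
Intervening on testing: peak_cases = 4*testing + 1. Reaching 35 requires testing = 17/2, not an integer.
Intervening on contact_cap: with other inputs at their observed values, peak_cases = 2*contact_cap + 21. Solving for 35 gives contact_cap = 7, within [1, 11].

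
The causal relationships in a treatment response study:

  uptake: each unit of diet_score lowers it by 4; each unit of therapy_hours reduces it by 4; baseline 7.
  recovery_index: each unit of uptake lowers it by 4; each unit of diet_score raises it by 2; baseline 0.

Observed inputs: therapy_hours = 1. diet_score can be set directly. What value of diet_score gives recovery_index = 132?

diet_score = 8

Substituting into the uptake equation gives uptake = -4*diet_score + 3.
Substituting into the recovery_index equation gives recovery_index = 18*diet_score - 12.
Solve 18*diet_score - 12 = 132: diet_score = (132 + 12) / 18 = 8.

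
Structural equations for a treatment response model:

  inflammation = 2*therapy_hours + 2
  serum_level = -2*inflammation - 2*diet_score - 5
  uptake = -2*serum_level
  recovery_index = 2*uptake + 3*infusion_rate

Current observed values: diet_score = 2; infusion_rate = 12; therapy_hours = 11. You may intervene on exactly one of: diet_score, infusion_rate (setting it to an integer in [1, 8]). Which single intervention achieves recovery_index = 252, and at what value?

Intervening on diet_score: recovery_index = 8*diet_score + 248. Reaching 252 requires diet_score = 1/2, not an integer.
Intervening on infusion_rate: with other inputs at their observed values, recovery_index = 3*infusion_rate + 228. Solving for 252 gives infusion_rate = 8, within [1, 8].

set infusion_rate = 8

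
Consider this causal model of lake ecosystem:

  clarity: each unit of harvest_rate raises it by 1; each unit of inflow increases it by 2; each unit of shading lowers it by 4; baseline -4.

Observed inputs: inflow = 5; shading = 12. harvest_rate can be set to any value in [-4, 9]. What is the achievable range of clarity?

Substituting into the clarity equation gives clarity = harvest_rate - 42.
Linear in harvest_rate, so extremes are at the endpoints: harvest_rate = -4 gives clarity = -46; harvest_rate = 9 gives clarity = -33.

-46 to -33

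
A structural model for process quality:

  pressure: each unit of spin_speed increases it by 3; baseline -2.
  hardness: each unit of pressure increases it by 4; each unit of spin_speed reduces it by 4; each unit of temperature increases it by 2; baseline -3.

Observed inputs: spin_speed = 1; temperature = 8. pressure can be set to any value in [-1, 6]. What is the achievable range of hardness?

Intervening on pressure fixes its value directly, overriding its dependence on spin_speed.
Substituting into the hardness equation gives hardness = 4*pressure + 9.
Linear in pressure, so extremes are at the endpoints: pressure = -1 gives hardness = 5; pressure = 6 gives hardness = 33.

5 to 33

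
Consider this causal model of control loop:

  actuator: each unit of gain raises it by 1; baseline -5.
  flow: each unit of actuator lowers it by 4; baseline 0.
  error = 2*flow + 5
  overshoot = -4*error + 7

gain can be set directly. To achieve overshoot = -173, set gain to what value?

gain = 0

Substituting into the flow equation gives flow = -4*gain + 20.
So error = -8*gain + 45.
So overshoot = 32*gain - 173.
Solve 32*gain - 173 = -173: gain = (-173 + 173) / 32 = 0.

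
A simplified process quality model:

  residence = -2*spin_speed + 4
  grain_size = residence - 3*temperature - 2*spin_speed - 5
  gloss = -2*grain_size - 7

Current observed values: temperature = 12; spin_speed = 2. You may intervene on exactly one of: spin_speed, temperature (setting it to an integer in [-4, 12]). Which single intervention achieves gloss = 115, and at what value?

set spin_speed = 6

Intervening on spin_speed: with other inputs at their observed values, gloss = 8*spin_speed + 67. Solving for 115 gives spin_speed = 6, within [-4, 12].
Intervening on temperature: gloss = 6*temperature + 11. Reaching 115 requires temperature = 52/3, not an integer.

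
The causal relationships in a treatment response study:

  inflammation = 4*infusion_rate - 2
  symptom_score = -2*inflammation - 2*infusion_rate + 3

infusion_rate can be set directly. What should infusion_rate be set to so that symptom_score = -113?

infusion_rate = 12

Substituting into the symptom_score equation gives symptom_score = -10*infusion_rate + 7.
Solve -10*infusion_rate + 7 = -113: infusion_rate = (-113 - 7) / -10 = 12.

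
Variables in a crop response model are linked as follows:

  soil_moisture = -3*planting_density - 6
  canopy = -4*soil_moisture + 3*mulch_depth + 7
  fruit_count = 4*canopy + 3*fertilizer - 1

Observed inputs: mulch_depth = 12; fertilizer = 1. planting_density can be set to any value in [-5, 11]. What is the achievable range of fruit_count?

30 to 798

Substituting into the canopy equation gives canopy = 12*planting_density + 67.
fruit_count becomes 48*planting_density + 270.
Linear in planting_density, so extremes are at the endpoints: planting_density = -5 gives fruit_count = 30; planting_density = 11 gives fruit_count = 798.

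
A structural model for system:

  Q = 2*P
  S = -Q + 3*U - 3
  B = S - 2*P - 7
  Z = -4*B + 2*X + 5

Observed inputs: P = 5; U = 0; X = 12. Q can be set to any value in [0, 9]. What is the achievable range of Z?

Intervening on Q fixes its value directly, overriding its dependence on P.
Substituting into the S equation gives S = -Q - 3.
Substituting into the B equation gives B = -Q - 20.
Substituting into the Z equation gives Z = 4*Q + 109.
Linear in Q, so extremes are at the endpoints: Q = 0 gives Z = 109; Q = 9 gives Z = 145.

109 to 145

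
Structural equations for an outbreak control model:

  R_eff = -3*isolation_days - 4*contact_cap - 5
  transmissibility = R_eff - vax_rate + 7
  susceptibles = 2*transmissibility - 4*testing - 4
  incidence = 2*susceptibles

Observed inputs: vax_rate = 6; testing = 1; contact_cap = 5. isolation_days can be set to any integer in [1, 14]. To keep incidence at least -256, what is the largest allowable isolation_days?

Substituting into the R_eff equation gives R_eff = -3*isolation_days - 25.
Substituting into the transmissibility equation gives transmissibility = -3*isolation_days - 24.
So susceptibles = -6*isolation_days - 56.
Substituting into the incidence equation gives incidence = -12*isolation_days - 112.
Require -12*isolation_days - 112 ≥ -256, so isolation_days ≤ 12.
The largest integer in [1, 14] satisfying this is 12.

isolation_days = 12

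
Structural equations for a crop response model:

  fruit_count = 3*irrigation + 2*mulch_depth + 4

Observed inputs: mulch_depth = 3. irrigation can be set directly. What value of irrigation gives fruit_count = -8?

Substituting into the fruit_count equation gives fruit_count = 3*irrigation + 10.
Solve 3*irrigation + 10 = -8: irrigation = (-8 - 10) / 3 = -6.

irrigation = -6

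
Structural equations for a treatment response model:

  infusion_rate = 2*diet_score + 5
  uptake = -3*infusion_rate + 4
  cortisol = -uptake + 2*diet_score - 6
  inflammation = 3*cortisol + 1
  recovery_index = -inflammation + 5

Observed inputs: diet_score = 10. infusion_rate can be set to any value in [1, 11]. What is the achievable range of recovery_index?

-125 to -35

Intervening on infusion_rate fixes its value directly, overriding its dependence on diet_score.
Substituting into the cortisol equation gives cortisol = 3*infusion_rate + 10.
This gives inflammation = 9*infusion_rate + 31.
Substituting into the recovery_index equation gives recovery_index = -9*infusion_rate - 26.
Linear in infusion_rate, so extremes are at the endpoints: infusion_rate = 1 gives recovery_index = -35; infusion_rate = 11 gives recovery_index = -125.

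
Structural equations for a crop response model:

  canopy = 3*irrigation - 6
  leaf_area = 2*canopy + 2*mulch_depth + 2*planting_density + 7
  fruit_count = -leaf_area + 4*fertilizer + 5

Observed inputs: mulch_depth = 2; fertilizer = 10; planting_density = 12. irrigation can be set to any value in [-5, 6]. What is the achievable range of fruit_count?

-14 to 52

Substituting into the leaf_area equation gives leaf_area = 6*irrigation + 23.
This gives fruit_count = -6*irrigation + 22.
Linear in irrigation, so extremes are at the endpoints: irrigation = -5 gives fruit_count = 52; irrigation = 6 gives fruit_count = -14.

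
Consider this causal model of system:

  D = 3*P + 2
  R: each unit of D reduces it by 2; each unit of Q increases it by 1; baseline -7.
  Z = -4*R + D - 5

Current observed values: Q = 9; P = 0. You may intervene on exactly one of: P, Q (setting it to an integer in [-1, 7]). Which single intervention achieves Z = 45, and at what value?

set Q = -1

Intervening on P: Z = 27*P + 5. Reaching 45 requires P = 40/27, not an integer.
Intervening on Q: with other inputs at their observed values, Z = -4*Q + 41. Solving for 45 gives Q = -1, within [-1, 7].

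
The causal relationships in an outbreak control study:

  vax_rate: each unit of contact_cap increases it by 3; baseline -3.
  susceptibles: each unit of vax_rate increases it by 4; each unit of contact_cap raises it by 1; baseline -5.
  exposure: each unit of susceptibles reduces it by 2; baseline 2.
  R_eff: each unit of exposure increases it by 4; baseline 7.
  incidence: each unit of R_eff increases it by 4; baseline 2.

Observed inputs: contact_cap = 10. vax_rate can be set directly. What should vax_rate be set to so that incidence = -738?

vax_rate = 5

Intervening on vax_rate fixes its value directly, overriding its dependence on contact_cap.
Substituting into the susceptibles equation gives susceptibles = 4*vax_rate + 5.
Substituting into the exposure equation gives exposure = -8*vax_rate - 8.
Substituting into the R_eff equation gives R_eff = -32*vax_rate - 25.
Substituting into the incidence equation gives incidence = -128*vax_rate - 98.
Solve -128*vax_rate - 98 = -738: vax_rate = (-738 + 98) / -128 = 5.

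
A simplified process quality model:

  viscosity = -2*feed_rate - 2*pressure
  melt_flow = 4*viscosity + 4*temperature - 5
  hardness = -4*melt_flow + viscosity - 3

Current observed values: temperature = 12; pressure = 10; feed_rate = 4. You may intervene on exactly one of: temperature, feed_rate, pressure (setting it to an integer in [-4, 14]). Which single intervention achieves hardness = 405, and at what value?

Intervening on temperature: with other inputs at their observed values, hardness = -16*temperature + 437. Solving for 405 gives temperature = 2, within [-4, 14].
Intervening on feed_rate: hardness = 30*feed_rate + 125. Reaching 405 requires feed_rate = 28/3, not an integer.
Intervening on pressure: hardness = 30*pressure - 55. Reaching 405 requires pressure = 46/3, not an integer.

set temperature = 2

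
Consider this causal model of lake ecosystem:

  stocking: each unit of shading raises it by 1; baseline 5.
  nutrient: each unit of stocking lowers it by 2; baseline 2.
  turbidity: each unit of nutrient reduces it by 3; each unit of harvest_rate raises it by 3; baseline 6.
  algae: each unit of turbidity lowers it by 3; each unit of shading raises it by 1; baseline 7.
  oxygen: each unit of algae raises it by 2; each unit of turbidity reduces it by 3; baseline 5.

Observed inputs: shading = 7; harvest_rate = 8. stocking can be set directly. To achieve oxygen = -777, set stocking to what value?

Intervening on stocking fixes its value directly, overriding its dependence on shading.
Substituting into the turbidity equation gives turbidity = 6*stocking + 24.
This gives algae = -18*stocking - 58.
This gives oxygen = -54*stocking - 183.
Solve -54*stocking - 183 = -777: stocking = (-777 + 183) / -54 = 11.

stocking = 11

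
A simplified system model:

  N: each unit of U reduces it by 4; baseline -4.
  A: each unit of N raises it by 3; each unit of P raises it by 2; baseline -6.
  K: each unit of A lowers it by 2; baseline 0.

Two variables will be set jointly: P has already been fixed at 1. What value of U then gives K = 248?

U = 9

With P held at 1:
Substituting into the A equation gives A = -12*U - 16.
Substituting into the K equation gives K = 24*U + 32.
Solve 24*U + 32 = 248: U = (248 - 32) / 24 = 9.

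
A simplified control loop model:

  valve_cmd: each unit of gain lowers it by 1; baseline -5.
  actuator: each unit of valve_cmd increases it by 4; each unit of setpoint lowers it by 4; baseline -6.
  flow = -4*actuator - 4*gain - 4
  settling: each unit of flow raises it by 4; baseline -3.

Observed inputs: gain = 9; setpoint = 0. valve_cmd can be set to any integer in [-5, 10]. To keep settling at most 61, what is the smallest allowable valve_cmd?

valve_cmd = -2

Intervening on valve_cmd fixes its value directly, overriding its dependence on gain.
Substituting into the actuator equation gives actuator = 4*valve_cmd - 6.
So flow = -16*valve_cmd - 16.
settling becomes -64*valve_cmd - 67.
Require -64*valve_cmd - 67 ≤ 61, so valve_cmd ≥ -2.
The smallest integer in [-5, 10] satisfying this is -2.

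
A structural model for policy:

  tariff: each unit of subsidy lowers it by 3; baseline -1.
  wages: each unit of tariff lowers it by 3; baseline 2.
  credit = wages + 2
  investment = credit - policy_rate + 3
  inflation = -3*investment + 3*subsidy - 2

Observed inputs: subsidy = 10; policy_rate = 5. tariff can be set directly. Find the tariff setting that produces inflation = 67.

Intervening on tariff fixes its value directly, overriding its dependence on subsidy.
Substituting into the credit equation gives credit = -3*tariff + 4.
So investment = -3*tariff + 2.
This gives inflation = 9*tariff + 22.
Solve 9*tariff + 22 = 67: tariff = (67 - 22) / 9 = 5.

tariff = 5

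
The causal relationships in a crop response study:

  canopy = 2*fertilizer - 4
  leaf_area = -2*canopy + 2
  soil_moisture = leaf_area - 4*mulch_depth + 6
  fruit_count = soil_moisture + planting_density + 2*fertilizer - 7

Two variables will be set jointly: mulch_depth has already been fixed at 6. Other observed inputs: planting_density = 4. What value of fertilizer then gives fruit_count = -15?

fertilizer = 2

With mulch_depth held at 6:
Substituting into the leaf_area equation gives leaf_area = -4*fertilizer + 10.
Substituting into the soil_moisture equation gives soil_moisture = -4*fertilizer - 8.
This gives fruit_count = -2*fertilizer - 11.
Solve -2*fertilizer - 11 = -15: fertilizer = (-15 + 11) / -2 = 2.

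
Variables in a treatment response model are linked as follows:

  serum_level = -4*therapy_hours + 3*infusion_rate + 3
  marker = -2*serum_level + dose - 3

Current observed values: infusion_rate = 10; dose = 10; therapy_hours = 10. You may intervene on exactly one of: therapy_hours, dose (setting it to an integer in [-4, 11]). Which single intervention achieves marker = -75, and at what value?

Intervening on therapy_hours: with other inputs at their observed values, marker = 8*therapy_hours - 59. Solving for -75 gives therapy_hours = -2, within [-4, 11].
Intervening on dose: marker = dose + 11. Reaching -75 requires dose = -86, outside [-4, 11].

set therapy_hours = -2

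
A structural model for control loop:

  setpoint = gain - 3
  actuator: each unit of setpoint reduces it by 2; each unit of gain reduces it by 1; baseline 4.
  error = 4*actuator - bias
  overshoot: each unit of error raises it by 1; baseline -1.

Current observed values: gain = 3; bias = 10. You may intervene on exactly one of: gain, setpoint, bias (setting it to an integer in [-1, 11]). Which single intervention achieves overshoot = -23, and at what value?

set setpoint = 2

Intervening on gain: overshoot = -12*gain + 29. Reaching -23 requires gain = 13/3, not an integer.
Intervening on setpoint: with other inputs at their observed values, overshoot = -8*setpoint - 7. Solving for -23 gives setpoint = 2, within [-1, 11].
Intervening on bias: overshoot = -bias + 3. Reaching -23 requires bias = 26, outside [-1, 11].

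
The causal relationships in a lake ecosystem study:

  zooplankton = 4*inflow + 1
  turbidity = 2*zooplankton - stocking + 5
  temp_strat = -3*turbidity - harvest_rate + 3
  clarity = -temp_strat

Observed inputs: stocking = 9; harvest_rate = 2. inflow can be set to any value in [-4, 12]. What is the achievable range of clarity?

Substituting into the turbidity equation gives turbidity = 8*inflow - 2.
Substituting into the temp_strat equation gives temp_strat = -24*inflow + 7.
This gives clarity = 24*inflow - 7.
Linear in inflow, so extremes are at the endpoints: inflow = -4 gives clarity = -103; inflow = 12 gives clarity = 281.

-103 to 281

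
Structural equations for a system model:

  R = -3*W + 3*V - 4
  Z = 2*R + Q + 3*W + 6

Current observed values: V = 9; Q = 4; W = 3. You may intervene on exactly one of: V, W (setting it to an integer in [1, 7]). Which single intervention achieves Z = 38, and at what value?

set W = 6

Intervening on V: Z = 6*V - 7. Reaching 38 requires V = 15/2, not an integer.
Intervening on W: with other inputs at their observed values, Z = -3*W + 56. Solving for 38 gives W = 6, within [1, 7].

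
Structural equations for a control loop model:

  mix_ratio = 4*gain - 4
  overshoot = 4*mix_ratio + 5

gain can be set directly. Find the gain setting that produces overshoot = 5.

Substituting into the overshoot equation gives overshoot = 16*gain - 11.
Solve 16*gain - 11 = 5: gain = (5 + 11) / 16 = 1.

gain = 1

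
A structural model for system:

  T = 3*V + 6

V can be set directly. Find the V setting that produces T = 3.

V = -1

Solve 3*V + 6 = 3: V = (3 - 6) / 3 = -1.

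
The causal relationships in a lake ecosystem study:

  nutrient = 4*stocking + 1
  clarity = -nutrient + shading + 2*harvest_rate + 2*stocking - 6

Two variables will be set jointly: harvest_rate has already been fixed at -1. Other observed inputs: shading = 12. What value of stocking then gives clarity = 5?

With harvest_rate held at -1:
Substituting into the clarity equation gives clarity = -2*stocking + 3.
Solve -2*stocking + 3 = 5: stocking = (5 - 3) / -2 = -1.

stocking = -1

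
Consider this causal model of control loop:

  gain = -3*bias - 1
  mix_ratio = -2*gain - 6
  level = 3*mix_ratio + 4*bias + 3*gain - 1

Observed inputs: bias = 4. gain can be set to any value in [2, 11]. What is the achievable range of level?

-36 to -9

Intervening on gain fixes its value directly, overriding its dependence on bias.
Substituting into the level equation gives level = -3*gain - 3.
Linear in gain, so extremes are at the endpoints: gain = 2 gives level = -9; gain = 11 gives level = -36.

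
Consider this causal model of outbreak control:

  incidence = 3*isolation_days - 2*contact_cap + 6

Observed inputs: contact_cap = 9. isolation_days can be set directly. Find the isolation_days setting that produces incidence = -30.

isolation_days = -6

Substituting into the incidence equation gives incidence = 3*isolation_days - 12.
Solve 3*isolation_days - 12 = -30: isolation_days = (-30 + 12) / 3 = -6.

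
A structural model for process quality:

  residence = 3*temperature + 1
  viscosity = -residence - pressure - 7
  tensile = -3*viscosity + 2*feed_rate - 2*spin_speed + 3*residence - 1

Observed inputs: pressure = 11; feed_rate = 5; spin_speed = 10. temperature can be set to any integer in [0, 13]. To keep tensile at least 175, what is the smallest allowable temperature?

temperature = 7

Substituting into the viscosity equation gives viscosity = -3*temperature - 19.
Substituting into the tensile equation gives tensile = 18*temperature + 49.
Require 18*temperature + 49 ≥ 175, so temperature ≥ 7.
The smallest integer in [0, 13] satisfying this is 7.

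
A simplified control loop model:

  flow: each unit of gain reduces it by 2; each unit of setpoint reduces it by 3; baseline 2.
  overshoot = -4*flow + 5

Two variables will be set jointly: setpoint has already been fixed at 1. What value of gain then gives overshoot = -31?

With setpoint held at 1:
Substituting into the flow equation gives flow = -2*gain - 1.
Substituting into the overshoot equation gives overshoot = 8*gain + 9.
Solve 8*gain + 9 = -31: gain = (-31 - 9) / 8 = -5.

gain = -5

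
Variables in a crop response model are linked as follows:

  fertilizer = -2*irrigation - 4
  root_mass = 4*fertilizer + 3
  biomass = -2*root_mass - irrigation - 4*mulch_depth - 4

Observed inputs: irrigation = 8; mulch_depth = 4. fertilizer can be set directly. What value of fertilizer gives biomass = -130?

Intervening on fertilizer fixes its value directly, overriding its dependence on irrigation.
Substituting into the biomass equation gives biomass = -8*fertilizer - 34.
Solve -8*fertilizer - 34 = -130: fertilizer = (-130 + 34) / -8 = 12.

fertilizer = 12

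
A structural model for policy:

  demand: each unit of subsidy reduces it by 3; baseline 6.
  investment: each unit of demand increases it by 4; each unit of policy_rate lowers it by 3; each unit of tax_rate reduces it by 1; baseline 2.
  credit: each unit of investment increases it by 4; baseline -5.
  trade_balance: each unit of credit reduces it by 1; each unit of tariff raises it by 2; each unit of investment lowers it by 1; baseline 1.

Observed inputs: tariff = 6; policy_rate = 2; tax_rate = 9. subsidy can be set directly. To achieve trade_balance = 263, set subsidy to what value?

subsidy = 5

Substituting into the investment equation gives investment = -12*subsidy + 11.
This gives credit = -48*subsidy + 39.
So trade_balance = 60*subsidy - 37.
Solve 60*subsidy - 37 = 263: subsidy = (263 + 37) / 60 = 5.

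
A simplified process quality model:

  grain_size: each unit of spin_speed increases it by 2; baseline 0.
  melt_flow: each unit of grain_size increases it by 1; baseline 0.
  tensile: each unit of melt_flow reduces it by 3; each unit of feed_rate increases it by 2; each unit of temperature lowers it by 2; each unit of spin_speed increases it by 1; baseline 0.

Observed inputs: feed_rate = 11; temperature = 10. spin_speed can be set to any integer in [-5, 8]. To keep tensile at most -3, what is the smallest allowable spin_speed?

spin_speed = 1

Substituting into the melt_flow equation gives melt_flow = 2*spin_speed.
Substituting into the tensile equation gives tensile = -5*spin_speed + 2.
Require -5*spin_speed + 2 ≤ -3, so spin_speed ≥ 1.
The smallest integer in [-5, 8] satisfying this is 1.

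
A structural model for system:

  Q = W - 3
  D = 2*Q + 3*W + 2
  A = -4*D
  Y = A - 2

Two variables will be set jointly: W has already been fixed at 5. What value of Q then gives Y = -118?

Q = 6

With W held at 5:
Intervening on Q fixes its value directly, overriding its dependence on W.
Substituting into the D equation gives D = 2*Q + 17.
Substituting into the A equation gives A = -8*Q - 68.
Substituting into the Y equation gives Y = -8*Q - 70.
Solve -8*Q - 70 = -118: Q = (-118 + 70) / -8 = 6.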